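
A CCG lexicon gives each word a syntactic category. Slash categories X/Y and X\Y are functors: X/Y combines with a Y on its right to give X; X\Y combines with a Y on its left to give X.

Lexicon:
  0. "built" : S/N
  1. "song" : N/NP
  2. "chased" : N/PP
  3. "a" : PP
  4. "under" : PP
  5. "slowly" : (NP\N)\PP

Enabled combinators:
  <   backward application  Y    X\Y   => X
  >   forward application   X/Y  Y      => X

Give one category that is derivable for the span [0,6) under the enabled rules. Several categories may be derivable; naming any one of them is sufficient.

S

[0,6] S   >
  [0,1] "built" : S/N
  [1,6] N   >
    [1,2] "song" : N/NP
    [2,6] NP   <
      [2,4] N   >
        [2,3] "chased" : N/PP
        [3,4] "a" : PP
      [4,6] NP\N   <
        [4,5] "under" : PP
        [5,6] "slowly" : (NP\N)\PP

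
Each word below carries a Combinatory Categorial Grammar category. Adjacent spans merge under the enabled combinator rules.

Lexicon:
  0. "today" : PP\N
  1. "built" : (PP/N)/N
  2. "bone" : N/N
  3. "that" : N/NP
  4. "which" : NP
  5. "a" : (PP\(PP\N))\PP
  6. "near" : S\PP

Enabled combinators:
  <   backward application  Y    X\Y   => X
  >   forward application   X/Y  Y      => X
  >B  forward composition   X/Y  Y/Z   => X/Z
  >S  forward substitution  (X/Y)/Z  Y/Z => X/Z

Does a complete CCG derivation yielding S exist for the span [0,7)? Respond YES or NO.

[0,7] S   <
  [0,6] PP   <
    [0,1] "today" : PP\N
    [1,6] PP\(PP\N)   <
      [1,5] PP   >
        [1,3] PP/N   >S
          [1,2] "built" : (PP/N)/N
          [2,3] "bone" : N/N
        [3,5] N   >
          [3,4] "that" : N/NP
          [4,5] "which" : NP
      [5,6] "a" : (PP\(PP\N))\PP
  [6,7] "near" : S\PP

YES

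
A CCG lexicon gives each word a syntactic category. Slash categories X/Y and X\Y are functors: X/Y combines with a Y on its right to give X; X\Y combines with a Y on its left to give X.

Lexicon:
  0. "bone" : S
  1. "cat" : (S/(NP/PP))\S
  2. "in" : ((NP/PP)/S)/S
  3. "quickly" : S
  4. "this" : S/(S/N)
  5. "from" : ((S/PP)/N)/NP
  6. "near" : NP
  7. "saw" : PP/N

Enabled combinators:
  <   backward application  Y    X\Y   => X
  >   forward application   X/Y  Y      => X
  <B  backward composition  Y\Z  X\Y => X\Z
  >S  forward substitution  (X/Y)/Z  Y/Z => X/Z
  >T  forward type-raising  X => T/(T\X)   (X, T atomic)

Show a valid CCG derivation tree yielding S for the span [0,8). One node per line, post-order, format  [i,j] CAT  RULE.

[0,1] S  lex  "bone"
[1,2] (S/(NP/PP))\S  lex  "cat"
[0,2] S/(NP/PP)  <  k=1
[2,3] ((NP/PP)/S)/S  lex  "in"
[3,4] S  lex  "quickly"
[2,4] (NP/PP)/S  >  k=3
[4,5] S/(S/N)  lex  "this"
[5,6] ((S/PP)/N)/NP  lex  "from"
[6,7] NP  lex  "near"
[5,7] (S/PP)/N  >  k=6
[7,8] PP/N  lex  "saw"
[5,8] S/N  >S  k=7
[4,8] S  >  k=5
[2,8] NP/PP  >  k=4
[0,8] S  >  k=2

[0,8] S   >
  [0,2] S/(NP/PP)   <
    [0,1] "bone" : S
    [1,2] "cat" : (S/(NP/PP))\S
  [2,8] NP/PP   >
    [2,4] (NP/PP)/S   >
      [2,3] "in" : ((NP/PP)/S)/S
      [3,4] "quickly" : S
    [4,8] S   >
      [4,5] "this" : S/(S/N)
      [5,8] S/N   >S
        [5,7] (S/PP)/N   >
          [5,6] "from" : ((S/PP)/N)/NP
          [6,7] "near" : NP
        [7,8] "saw" : PP/N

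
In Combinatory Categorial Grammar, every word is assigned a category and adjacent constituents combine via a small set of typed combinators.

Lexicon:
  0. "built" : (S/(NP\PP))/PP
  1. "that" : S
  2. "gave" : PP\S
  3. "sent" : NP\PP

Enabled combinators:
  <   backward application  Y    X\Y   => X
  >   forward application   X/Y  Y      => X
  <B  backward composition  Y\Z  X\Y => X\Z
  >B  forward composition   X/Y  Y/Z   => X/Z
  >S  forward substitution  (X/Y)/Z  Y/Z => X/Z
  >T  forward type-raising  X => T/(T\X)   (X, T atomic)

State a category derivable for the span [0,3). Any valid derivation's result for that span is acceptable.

S/(NP\PP)

[0,4] S   >
  [0,3] S/(NP\PP)   >
    [0,1] "built" : (S/(NP\PP))/PP
    [1,3] PP   <
      [1,2] "that" : S
      [2,3] "gave" : PP\S
  [3,4] "sent" : NP\PP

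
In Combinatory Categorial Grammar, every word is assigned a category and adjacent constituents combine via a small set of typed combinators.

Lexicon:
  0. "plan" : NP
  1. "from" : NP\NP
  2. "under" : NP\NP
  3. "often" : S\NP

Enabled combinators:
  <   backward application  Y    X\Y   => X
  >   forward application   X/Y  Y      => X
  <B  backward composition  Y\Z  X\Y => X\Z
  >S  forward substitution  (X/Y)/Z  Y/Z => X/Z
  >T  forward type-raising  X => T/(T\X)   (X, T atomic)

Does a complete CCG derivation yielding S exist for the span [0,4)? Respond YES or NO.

[0,4] S   <
  [0,1] "plan" : NP
  [1,4] S\NP   <B
    [1,3] NP\NP   <B
      [1,2] "from" : NP\NP
      [2,3] "under" : NP\NP
    [3,4] "often" : S\NP

YES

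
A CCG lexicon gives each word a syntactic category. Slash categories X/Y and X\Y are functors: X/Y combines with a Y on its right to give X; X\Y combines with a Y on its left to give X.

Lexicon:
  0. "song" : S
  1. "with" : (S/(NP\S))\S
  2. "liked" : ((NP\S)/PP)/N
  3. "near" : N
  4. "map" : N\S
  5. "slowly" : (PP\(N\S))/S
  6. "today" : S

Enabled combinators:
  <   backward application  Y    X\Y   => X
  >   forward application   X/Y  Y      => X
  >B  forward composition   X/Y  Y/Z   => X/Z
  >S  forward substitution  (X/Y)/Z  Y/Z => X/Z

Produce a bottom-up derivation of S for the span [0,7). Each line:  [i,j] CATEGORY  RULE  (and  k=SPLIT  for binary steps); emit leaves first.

[0,7] S   >
  [0,4] S/PP   >B
    [0,2] S/(NP\S)   <
      [0,1] "song" : S
      [1,2] "with" : (S/(NP\S))\S
    [2,4] (NP\S)/PP   >
      [2,3] "liked" : ((NP\S)/PP)/N
      [3,4] "near" : N
  [4,7] PP   <
    [4,5] "map" : N\S
    [5,7] PP\(N\S)   >
      [5,6] "slowly" : (PP\(N\S))/S
      [6,7] "today" : S

[0,1] S  lex  "song"
[1,2] (S/(NP\S))\S  lex  "with"
[0,2] S/(NP\S)  <  k=1
[2,3] ((NP\S)/PP)/N  lex  "liked"
[3,4] N  lex  "near"
[2,4] (NP\S)/PP  >  k=3
[0,4] S/PP  >B  k=2
[4,5] N\S  lex  "map"
[5,6] (PP\(N\S))/S  lex  "slowly"
[6,7] S  lex  "today"
[5,7] PP\(N\S)  >  k=6
[4,7] PP  <  k=5
[0,7] S  >  k=4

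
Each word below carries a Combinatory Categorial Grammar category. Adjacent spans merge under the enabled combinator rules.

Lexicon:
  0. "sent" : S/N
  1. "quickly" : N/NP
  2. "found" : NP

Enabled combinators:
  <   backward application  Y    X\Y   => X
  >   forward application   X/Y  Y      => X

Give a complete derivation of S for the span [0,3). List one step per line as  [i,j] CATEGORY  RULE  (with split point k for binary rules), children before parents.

[0,3] S   >
  [0,1] "sent" : S/N
  [1,3] N   >
    [1,2] "quickly" : N/NP
    [2,3] "found" : NP

[0,1] S/N  lex  "sent"
[1,2] N/NP  lex  "quickly"
[2,3] NP  lex  "found"
[1,3] N  >  k=2
[0,3] S  >  k=1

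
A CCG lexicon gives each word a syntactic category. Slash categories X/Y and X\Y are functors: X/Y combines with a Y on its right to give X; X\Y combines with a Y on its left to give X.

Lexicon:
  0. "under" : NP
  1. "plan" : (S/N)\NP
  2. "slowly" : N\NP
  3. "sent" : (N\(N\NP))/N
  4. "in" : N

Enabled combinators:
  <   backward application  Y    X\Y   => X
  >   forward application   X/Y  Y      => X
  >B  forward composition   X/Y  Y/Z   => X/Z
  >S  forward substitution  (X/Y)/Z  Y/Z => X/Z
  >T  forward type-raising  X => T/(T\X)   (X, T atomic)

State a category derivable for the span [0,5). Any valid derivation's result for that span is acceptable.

S

[0,5] S   >
  [0,2] S/N   <
    [0,1] "under" : NP
    [1,2] "plan" : (S/N)\NP
  [2,5] N   <
    [2,3] "slowly" : N\NP
    [3,5] N\(N\NP)   >
      [3,4] "sent" : (N\(N\NP))/N
      [4,5] "in" : N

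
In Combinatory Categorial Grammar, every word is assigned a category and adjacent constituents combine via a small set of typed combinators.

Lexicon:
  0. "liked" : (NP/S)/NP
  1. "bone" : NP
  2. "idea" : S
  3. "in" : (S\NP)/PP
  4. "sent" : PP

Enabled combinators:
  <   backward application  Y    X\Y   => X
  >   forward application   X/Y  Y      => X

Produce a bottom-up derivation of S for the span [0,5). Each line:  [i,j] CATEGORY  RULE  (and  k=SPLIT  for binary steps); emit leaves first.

[0,5] S   <
  [0,3] NP   >
    [0,2] NP/S   >
      [0,1] "liked" : (NP/S)/NP
      [1,2] "bone" : NP
    [2,3] "idea" : S
  [3,5] S\NP   >
    [3,4] "in" : (S\NP)/PP
    [4,5] "sent" : PP

[0,1] (NP/S)/NP  lex  "liked"
[1,2] NP  lex  "bone"
[0,2] NP/S  >  k=1
[2,3] S  lex  "idea"
[0,3] NP  >  k=2
[3,4] (S\NP)/PP  lex  "in"
[4,5] PP  lex  "sent"
[3,5] S\NP  >  k=4
[0,5] S  <  k=3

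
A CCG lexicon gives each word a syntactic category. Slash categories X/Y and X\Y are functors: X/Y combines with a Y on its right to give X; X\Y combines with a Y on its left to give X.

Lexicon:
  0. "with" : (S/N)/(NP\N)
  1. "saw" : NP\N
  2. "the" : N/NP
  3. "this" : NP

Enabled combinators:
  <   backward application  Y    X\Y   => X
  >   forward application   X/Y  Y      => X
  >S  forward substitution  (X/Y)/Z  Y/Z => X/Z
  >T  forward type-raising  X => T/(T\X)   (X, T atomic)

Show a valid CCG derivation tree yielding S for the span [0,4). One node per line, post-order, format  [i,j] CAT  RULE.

[0,1] (S/N)/(NP\N)  lex  "with"
[1,2] NP\N  lex  "saw"
[0,2] S/N  >  k=1
[2,3] N/NP  lex  "the"
[3,4] NP  lex  "this"
[2,4] N  >  k=3
[0,4] S  >  k=2

[0,4] S   >
  [0,2] S/N   >
    [0,1] "with" : (S/N)/(NP\N)
    [1,2] "saw" : NP\N
  [2,4] N   >
    [2,3] "the" : N/NP
    [3,4] "this" : NP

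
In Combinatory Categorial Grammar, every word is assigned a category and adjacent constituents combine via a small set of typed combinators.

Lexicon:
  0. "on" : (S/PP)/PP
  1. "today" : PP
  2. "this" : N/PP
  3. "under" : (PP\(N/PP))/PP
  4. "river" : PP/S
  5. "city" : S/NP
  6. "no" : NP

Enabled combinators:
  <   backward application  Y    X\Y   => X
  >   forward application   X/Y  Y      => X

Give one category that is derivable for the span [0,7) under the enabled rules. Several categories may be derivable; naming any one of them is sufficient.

[0,7] S   >
  [0,2] S/PP   >
    [0,1] "on" : (S/PP)/PP
    [1,2] "today" : PP
  [2,7] PP   <
    [2,3] "this" : N/PP
    [3,7] PP\(N/PP)   >
      [3,4] "under" : (PP\(N/PP))/PP
      [4,7] PP   >
        [4,5] "river" : PP/S
        [5,7] S   >
          [5,6] "city" : S/NP
          [6,7] "no" : NP

S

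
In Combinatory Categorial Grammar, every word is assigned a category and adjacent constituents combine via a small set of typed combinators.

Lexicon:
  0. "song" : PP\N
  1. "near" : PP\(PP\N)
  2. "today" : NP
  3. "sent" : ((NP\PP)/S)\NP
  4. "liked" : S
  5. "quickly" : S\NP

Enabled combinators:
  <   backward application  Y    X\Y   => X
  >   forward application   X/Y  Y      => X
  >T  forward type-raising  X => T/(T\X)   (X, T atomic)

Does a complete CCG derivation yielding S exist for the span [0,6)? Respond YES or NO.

[0,6] S   <
  [0,5] NP   <
    [0,2] PP   <
      [0,1] "song" : PP\N
      [1,2] "near" : PP\(PP\N)
    [2,5] NP\PP   >
      [2,4] (NP\PP)/S   <
        [2,3] "today" : NP
        [3,4] "sent" : ((NP\PP)/S)\NP
      [4,5] "liked" : S
  [5,6] "quickly" : S\NP

YES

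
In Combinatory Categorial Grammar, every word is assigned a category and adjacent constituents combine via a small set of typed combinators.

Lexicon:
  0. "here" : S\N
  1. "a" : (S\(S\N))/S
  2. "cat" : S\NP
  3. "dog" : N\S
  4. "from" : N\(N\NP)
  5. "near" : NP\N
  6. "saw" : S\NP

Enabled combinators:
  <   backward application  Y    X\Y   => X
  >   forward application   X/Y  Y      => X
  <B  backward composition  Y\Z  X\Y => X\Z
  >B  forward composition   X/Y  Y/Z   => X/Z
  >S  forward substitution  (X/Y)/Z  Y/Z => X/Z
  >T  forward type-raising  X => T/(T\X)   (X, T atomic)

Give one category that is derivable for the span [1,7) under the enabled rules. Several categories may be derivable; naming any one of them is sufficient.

S\(S\N)

[0,7] S   <
  [0,1] "here" : S\N
  [1,7] S\(S\N)   >
    [1,2] "a" : (S\(S\N))/S
    [2,7] S   <
      [2,6] NP   <
        [2,5] N   <
          [2,4] N\NP   <B
            [2,3] "cat" : S\NP
            [3,4] "dog" : N\S
          [4,5] "from" : N\(N\NP)
        [5,6] "near" : NP\N
      [6,7] "saw" : S\NP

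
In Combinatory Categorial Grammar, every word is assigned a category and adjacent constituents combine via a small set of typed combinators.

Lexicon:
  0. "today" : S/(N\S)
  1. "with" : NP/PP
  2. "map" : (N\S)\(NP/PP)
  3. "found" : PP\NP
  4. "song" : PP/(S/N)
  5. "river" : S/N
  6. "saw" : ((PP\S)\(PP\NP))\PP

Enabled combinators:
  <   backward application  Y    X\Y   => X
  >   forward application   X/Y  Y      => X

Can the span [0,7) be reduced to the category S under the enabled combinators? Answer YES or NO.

S/(N\S) NP/PP (N\S)\(NP/PP) PP\NP PP/(S/N) S/N ((PP\S)\(PP\NP))\PP
CKY chart[0,7] = {PP}; S ∉ chart

NO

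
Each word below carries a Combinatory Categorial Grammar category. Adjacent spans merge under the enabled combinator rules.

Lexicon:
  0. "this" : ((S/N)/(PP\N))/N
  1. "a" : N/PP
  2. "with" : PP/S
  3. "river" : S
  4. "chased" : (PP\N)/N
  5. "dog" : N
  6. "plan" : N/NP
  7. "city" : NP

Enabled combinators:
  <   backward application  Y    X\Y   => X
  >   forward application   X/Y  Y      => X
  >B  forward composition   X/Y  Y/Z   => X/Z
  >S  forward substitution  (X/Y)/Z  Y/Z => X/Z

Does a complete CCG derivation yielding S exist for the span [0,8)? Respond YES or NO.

[0,8] S   >
  [0,7] S/NP   >B
    [0,6] S/N   >
      [0,4] (S/N)/(PP\N)   >
        [0,1] "this" : ((S/N)/(PP\N))/N
        [1,4] N   >
          [1,2] "a" : N/PP
          [2,4] PP   >
            [2,3] "with" : PP/S
            [3,4] "river" : S
      [4,6] PP\N   >
        [4,5] "chased" : (PP\N)/N
        [5,6] "dog" : N
    [6,7] "plan" : N/NP
  [7,8] "city" : NP

YES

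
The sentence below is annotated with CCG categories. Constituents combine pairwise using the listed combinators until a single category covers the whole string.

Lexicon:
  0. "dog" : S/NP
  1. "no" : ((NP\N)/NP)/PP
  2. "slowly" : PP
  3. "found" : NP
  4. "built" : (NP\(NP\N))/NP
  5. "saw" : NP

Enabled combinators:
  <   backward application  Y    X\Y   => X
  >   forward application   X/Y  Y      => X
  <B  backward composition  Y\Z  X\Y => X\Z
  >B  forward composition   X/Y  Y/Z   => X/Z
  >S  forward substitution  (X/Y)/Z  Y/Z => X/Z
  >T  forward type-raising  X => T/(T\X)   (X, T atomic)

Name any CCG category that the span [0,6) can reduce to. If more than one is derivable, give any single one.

[0,6] S   >
  [0,1] "dog" : S/NP
  [1,6] NP   <
    [1,4] NP\N   >
      [1,3] (NP\N)/NP   >
        [1,2] "no" : ((NP\N)/NP)/PP
        [2,3] "slowly" : PP
      [3,4] "found" : NP
    [4,6] NP\(NP\N)   >
      [4,5] "built" : (NP\(NP\N))/NP
      [5,6] "saw" : NP

S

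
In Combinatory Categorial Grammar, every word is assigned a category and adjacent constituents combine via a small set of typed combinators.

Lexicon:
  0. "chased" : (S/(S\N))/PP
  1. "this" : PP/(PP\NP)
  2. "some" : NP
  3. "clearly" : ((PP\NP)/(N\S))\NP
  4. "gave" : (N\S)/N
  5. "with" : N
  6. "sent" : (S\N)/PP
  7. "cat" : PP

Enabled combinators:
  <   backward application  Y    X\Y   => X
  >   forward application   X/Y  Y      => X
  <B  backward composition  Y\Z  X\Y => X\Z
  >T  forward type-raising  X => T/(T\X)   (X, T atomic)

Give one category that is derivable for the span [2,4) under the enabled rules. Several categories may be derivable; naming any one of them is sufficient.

(PP\NP)/(N\S)

[0,8] S   >
  [0,6] S/(S\N)   >
    [0,1] "chased" : (S/(S\N))/PP
    [1,6] PP   >
      [1,2] "this" : PP/(PP\NP)
      [2,6] PP\NP   >
        [2,4] (PP\NP)/(N\S)   <
          [2,3] "some" : NP
          [3,4] "clearly" : ((PP\NP)/(N\S))\NP
        [4,6] N\S   >
          [4,5] "gave" : (N\S)/N
          [5,6] "with" : N
  [6,8] S\N   >
    [6,7] "sent" : (S\N)/PP
    [7,8] "cat" : PP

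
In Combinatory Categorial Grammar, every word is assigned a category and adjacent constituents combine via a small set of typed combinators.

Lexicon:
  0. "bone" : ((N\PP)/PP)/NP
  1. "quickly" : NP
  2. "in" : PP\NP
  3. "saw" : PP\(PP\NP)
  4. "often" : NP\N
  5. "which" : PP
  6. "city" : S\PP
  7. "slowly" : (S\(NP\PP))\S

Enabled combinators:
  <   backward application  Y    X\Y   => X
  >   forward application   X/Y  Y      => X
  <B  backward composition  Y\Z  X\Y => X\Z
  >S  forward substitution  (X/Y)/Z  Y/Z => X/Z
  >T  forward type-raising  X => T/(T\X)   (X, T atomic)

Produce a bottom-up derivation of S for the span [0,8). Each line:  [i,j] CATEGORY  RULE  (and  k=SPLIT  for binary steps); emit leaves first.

[0,8] S   <
  [0,5] NP\PP   <B
    [0,4] N\PP   >
      [0,2] (N\PP)/PP   >
        [0,1] "bone" : ((N\PP)/PP)/NP
        [1,2] "quickly" : NP
      [2,4] PP   <
        [2,3] "in" : PP\NP
        [3,4] "saw" : PP\(PP\NP)
    [4,5] "often" : NP\N
  [5,8] S\(NP\PP)   <
    [5,7] S   >
      [5,6] S/(S\PP)   >T
        [5,6] "which" : PP
      [6,7] "city" : S\PP
    [7,8] "slowly" : (S\(NP\PP))\S

[0,1] ((N\PP)/PP)/NP  lex  "bone"
[1,2] NP  lex  "quickly"
[0,2] (N\PP)/PP  >  k=1
[2,3] PP\NP  lex  "in"
[3,4] PP\(PP\NP)  lex  "saw"
[2,4] PP  <  k=3
[0,4] N\PP  >  k=2
[4,5] NP\N  lex  "often"
[0,5] NP\PP  <B  k=4
[5,6] PP  lex  "which"
[5,6] S/(S\PP)  >T
[6,7] S\PP  lex  "city"
[5,7] S  >  k=6
[7,8] (S\(NP\PP))\S  lex  "slowly"
[5,8] S\(NP\PP)  <  k=7
[0,8] S  <  k=5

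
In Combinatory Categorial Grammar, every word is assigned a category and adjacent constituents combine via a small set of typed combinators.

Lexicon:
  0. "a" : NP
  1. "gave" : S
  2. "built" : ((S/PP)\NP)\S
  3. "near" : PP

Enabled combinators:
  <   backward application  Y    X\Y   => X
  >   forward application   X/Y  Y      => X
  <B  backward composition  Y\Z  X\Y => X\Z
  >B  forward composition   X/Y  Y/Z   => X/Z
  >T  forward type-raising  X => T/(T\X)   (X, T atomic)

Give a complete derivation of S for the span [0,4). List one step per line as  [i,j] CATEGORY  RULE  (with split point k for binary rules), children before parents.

[0,1] NP  lex  "a"
[1,2] S  lex  "gave"
[2,3] ((S/PP)\NP)\S  lex  "built"
[1,3] (S/PP)\NP  <  k=2
[0,3] S/PP  <  k=1
[3,4] PP  lex  "near"
[0,4] S  >  k=3

[0,4] S   >
  [0,3] S/PP   <
    [0,1] "a" : NP
    [1,3] (S/PP)\NP   <
      [1,2] "gave" : S
      [2,3] "built" : ((S/PP)\NP)\S
  [3,4] "near" : PP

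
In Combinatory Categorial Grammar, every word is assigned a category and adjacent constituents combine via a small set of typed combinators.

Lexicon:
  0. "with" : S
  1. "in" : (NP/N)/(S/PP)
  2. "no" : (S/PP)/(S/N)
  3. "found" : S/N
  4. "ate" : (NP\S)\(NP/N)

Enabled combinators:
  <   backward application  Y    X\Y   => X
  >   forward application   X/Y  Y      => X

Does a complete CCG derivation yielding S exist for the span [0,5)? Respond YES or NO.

S (NP/N)/(S/PP) (S/PP)/(S/N) S/N (NP\S)\(NP/N)
CKY chart[0,5] = {NP}; S ∉ chart

NO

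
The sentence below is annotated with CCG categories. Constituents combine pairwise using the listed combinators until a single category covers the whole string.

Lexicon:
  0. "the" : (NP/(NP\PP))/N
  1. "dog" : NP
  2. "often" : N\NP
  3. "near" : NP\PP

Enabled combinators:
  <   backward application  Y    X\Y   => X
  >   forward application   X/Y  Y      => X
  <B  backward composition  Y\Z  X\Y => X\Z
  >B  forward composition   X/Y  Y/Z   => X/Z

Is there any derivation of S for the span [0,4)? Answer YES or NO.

NO

(NP/(NP\PP))/N NP N\NP NP\PP
CKY chart[0,4] = {NP}; S ∉ chart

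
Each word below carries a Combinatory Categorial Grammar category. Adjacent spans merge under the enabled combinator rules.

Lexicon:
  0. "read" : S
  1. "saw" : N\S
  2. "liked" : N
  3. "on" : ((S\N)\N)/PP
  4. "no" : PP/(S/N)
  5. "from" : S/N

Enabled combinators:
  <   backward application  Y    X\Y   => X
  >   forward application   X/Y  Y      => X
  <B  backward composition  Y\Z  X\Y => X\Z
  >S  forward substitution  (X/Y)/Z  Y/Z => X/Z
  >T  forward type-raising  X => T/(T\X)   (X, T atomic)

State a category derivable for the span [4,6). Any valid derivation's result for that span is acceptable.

[0,6] S   <
  [0,2] N   <
    [0,1] "read" : S
    [1,2] "saw" : N\S
  [2,6] S\N   <
    [2,3] "liked" : N
    [3,6] (S\N)\N   >
      [3,4] "on" : ((S\N)\N)/PP
      [4,6] PP   >
        [4,5] "no" : PP/(S/N)
        [5,6] "from" : S/N

PP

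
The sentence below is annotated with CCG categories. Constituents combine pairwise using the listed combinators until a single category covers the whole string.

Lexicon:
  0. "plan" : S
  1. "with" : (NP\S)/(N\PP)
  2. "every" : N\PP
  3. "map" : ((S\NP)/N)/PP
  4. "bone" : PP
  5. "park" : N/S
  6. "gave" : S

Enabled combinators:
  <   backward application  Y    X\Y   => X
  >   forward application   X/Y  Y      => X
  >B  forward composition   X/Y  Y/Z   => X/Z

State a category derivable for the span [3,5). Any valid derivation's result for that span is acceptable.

[0,7] S   <
  [0,3] NP   <
    [0,1] "plan" : S
    [1,3] NP\S   >
      [1,2] "with" : (NP\S)/(N\PP)
      [2,3] "every" : N\PP
  [3,7] S\NP   >
    [3,5] (S\NP)/N   >
      [3,4] "map" : ((S\NP)/N)/PP
      [4,5] "bone" : PP
    [5,7] N   >
      [5,6] "park" : N/S
      [6,7] "gave" : S

(S\NP)/N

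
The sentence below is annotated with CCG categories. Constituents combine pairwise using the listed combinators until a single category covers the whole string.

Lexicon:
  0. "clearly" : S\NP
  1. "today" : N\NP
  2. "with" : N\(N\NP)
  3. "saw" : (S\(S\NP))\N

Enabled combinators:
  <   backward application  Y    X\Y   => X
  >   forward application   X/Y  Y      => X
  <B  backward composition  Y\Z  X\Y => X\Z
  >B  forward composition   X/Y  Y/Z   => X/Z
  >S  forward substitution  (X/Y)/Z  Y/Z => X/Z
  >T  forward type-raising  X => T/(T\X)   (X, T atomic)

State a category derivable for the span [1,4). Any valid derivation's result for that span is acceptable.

S\(S\NP)

[0,4] S   <
  [0,1] "clearly" : S\NP
  [1,4] S\(S\NP)   <
    [1,3] N   <
      [1,2] "today" : N\NP
      [2,3] "with" : N\(N\NP)
    [3,4] "saw" : (S\(S\NP))\N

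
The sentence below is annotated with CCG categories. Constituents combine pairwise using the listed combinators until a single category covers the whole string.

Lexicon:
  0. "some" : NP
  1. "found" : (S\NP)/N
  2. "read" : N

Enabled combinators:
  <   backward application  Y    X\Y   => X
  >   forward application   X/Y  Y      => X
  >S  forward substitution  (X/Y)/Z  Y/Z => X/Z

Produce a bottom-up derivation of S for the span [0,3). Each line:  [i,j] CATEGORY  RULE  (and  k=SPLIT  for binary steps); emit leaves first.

[0,3] S   <
  [0,1] "some" : NP
  [1,3] S\NP   >
    [1,2] "found" : (S\NP)/N
    [2,3] "read" : N

[0,1] NP  lex  "some"
[1,2] (S\NP)/N  lex  "found"
[2,3] N  lex  "read"
[1,3] S\NP  >  k=2
[0,3] S  <  k=1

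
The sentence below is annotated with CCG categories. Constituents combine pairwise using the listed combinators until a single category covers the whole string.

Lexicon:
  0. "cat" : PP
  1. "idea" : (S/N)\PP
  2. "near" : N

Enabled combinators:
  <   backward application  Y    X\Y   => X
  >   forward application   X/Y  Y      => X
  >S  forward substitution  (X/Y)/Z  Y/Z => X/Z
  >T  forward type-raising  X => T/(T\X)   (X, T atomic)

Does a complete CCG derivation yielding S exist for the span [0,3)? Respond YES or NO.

[0,3] S   >
  [0,2] S/N   <
    [0,1] "cat" : PP
    [1,2] "idea" : (S/N)\PP
  [2,3] "near" : N

YES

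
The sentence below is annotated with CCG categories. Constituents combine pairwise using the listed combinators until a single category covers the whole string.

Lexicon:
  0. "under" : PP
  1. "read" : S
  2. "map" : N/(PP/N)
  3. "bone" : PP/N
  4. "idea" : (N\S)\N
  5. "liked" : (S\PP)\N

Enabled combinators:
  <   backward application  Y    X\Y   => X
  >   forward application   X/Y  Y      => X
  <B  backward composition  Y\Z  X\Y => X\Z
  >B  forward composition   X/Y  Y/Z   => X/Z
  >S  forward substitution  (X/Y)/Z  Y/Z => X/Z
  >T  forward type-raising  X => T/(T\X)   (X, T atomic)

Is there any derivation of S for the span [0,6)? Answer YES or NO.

YES

[0,6] S   <
  [0,1] "under" : PP
  [1,6] S\PP   <
    [1,5] N   <
      [1,2] "read" : S
      [2,5] N\S   <
        [2,4] N   >
          [2,3] "map" : N/(PP/N)
          [3,4] "bone" : PP/N
        [4,5] "idea" : (N\S)\N
    [5,6] "liked" : (S\PP)\N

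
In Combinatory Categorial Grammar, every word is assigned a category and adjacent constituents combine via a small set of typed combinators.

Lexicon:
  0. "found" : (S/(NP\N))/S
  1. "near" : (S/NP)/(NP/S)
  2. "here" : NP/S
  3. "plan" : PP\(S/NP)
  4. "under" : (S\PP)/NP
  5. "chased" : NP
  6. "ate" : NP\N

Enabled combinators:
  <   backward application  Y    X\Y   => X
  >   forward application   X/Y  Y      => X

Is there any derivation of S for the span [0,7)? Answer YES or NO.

[0,7] S   >
  [0,6] S/(NP\N)   >
    [0,1] "found" : (S/(NP\N))/S
    [1,6] S   <
      [1,4] PP   <
        [1,3] S/NP   >
          [1,2] "near" : (S/NP)/(NP/S)
          [2,3] "here" : NP/S
        [3,4] "plan" : PP\(S/NP)
      [4,6] S\PP   >
        [4,5] "under" : (S\PP)/NP
        [5,6] "chased" : NP
  [6,7] "ate" : NP\N

YES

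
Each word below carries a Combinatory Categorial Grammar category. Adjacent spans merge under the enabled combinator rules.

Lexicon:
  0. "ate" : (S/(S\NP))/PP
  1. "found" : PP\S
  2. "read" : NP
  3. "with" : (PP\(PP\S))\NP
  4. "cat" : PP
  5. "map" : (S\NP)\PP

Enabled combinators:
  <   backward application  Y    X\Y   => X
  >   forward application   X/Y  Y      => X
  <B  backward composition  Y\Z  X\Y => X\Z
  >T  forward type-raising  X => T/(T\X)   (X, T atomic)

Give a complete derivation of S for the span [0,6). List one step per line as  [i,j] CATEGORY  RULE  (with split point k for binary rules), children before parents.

[0,1] (S/(S\NP))/PP  lex  "ate"
[1,2] PP\S  lex  "found"
[2,3] NP  lex  "read"
[3,4] (PP\(PP\S))\NP  lex  "with"
[2,4] PP\(PP\S)  <  k=3
[1,4] PP  <  k=2
[0,4] S/(S\NP)  >  k=1
[4,5] PP  lex  "cat"
[5,6] (S\NP)\PP  lex  "map"
[4,6] S\NP  <  k=5
[0,6] S  >  k=4

[0,6] S   >
  [0,4] S/(S\NP)   >
    [0,1] "ate" : (S/(S\NP))/PP
    [1,4] PP   <
      [1,2] "found" : PP\S
      [2,4] PP\(PP\S)   <
        [2,3] "read" : NP
        [3,4] "with" : (PP\(PP\S))\NP
  [4,6] S\NP   <
    [4,5] "cat" : PP
    [5,6] "map" : (S\NP)\PP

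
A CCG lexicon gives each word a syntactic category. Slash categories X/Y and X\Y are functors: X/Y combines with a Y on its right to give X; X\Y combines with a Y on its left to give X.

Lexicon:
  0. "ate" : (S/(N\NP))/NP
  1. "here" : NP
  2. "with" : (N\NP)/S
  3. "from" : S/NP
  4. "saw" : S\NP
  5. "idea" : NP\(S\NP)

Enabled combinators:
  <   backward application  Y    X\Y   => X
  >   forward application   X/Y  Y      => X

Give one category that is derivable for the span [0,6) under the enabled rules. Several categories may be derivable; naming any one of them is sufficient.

[0,6] S   >
  [0,2] S/(N\NP)   >
    [0,1] "ate" : (S/(N\NP))/NP
    [1,2] "here" : NP
  [2,6] N\NP   >
    [2,3] "with" : (N\NP)/S
    [3,6] S   >
      [3,4] "from" : S/NP
      [4,6] NP   <
        [4,5] "saw" : S\NP
        [5,6] "idea" : NP\(S\NP)

S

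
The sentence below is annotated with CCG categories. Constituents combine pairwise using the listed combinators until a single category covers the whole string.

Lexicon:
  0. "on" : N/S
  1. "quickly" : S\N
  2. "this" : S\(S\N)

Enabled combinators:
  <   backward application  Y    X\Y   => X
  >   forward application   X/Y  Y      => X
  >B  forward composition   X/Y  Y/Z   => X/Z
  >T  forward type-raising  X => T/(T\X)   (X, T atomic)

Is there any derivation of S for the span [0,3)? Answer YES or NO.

N/S S\N S\(S\N)
CKY chart[0,3] = {N, N/(N\N), N/(S\S), NP/(NP\N), PP/(PP\N), S/(S\N)}; S ∉ chart

NO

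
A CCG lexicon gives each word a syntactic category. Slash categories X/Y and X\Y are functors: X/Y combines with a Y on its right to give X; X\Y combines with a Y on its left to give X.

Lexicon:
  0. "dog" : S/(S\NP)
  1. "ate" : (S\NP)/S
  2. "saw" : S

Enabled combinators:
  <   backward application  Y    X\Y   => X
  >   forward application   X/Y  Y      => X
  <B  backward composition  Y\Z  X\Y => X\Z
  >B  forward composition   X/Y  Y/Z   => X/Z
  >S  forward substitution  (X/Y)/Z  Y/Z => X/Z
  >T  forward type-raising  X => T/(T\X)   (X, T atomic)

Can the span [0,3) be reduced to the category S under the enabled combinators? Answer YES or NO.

YES

[0,3] S   >
  [0,1] "dog" : S/(S\NP)
  [1,3] S\NP   >
    [1,2] "ate" : (S\NP)/S
    [2,3] "saw" : S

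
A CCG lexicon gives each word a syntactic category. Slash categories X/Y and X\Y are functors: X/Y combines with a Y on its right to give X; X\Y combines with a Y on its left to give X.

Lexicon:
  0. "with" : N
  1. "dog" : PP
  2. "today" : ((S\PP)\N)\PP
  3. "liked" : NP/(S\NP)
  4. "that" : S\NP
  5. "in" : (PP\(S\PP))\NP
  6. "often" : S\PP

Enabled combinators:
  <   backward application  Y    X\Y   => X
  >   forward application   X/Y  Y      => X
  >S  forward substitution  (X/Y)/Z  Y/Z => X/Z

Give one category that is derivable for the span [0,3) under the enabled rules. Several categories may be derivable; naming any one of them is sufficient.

S\PP

[0,7] S   <
  [0,6] PP   <
    [0,3] S\PP   <
      [0,1] "with" : N
      [1,3] (S\PP)\N   <
        [1,2] "dog" : PP
        [2,3] "today" : ((S\PP)\N)\PP
    [3,6] PP\(S\PP)   <
      [3,5] NP   >
        [3,4] "liked" : NP/(S\NP)
        [4,5] "that" : S\NP
      [5,6] "in" : (PP\(S\PP))\NP
  [6,7] "often" : S\PP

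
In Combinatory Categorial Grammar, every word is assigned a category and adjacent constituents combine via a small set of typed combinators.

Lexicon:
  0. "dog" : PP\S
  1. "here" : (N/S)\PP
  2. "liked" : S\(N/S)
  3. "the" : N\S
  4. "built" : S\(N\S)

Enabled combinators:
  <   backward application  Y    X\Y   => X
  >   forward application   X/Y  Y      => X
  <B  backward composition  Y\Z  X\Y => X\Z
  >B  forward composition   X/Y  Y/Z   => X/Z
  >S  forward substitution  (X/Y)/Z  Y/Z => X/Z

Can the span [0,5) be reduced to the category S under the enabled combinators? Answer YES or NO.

[0,5] S   <
  [0,4] N\S   <B
    [0,1] "dog" : PP\S
    [1,4] N\PP   <B
      [1,3] S\PP   <B
        [1,2] "here" : (N/S)\PP
        [2,3] "liked" : S\(N/S)
      [3,4] "the" : N\S
  [4,5] "built" : S\(N\S)

YES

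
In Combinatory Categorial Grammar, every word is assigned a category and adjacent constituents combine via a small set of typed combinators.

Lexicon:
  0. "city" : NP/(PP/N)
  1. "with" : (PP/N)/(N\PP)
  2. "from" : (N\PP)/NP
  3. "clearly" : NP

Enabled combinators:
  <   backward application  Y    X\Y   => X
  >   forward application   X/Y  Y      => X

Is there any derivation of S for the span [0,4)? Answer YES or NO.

NO

NP/(PP/N) (PP/N)/(N\PP) (N\PP)/NP NP
CKY chart[0,4] = {NP}; S ∉ chart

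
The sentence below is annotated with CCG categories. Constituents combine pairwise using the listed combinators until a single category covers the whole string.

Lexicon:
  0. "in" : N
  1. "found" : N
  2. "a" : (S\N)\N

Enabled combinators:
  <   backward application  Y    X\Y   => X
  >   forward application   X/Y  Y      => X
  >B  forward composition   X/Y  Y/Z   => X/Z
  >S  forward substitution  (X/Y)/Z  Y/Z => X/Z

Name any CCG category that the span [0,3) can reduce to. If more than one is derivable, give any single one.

S

[0,3] S   <
  [0,1] "in" : N
  [1,3] S\N   <
    [1,2] "found" : N
    [2,3] "a" : (S\N)\N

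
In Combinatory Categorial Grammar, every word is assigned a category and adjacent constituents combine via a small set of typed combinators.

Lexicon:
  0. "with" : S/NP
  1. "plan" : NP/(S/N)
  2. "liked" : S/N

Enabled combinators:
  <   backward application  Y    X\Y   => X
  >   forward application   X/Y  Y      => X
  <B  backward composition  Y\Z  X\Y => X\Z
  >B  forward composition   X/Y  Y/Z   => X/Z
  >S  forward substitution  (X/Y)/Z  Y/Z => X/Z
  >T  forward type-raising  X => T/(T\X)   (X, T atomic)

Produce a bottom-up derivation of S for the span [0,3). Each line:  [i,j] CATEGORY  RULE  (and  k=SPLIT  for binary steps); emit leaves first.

[0,3] S   >
  [0,1] "with" : S/NP
  [1,3] NP   >
    [1,2] "plan" : NP/(S/N)
    [2,3] "liked" : S/N

[0,1] S/NP  lex  "with"
[1,2] NP/(S/N)  lex  "plan"
[2,3] S/N  lex  "liked"
[1,3] NP  >  k=2
[0,3] S  >  k=1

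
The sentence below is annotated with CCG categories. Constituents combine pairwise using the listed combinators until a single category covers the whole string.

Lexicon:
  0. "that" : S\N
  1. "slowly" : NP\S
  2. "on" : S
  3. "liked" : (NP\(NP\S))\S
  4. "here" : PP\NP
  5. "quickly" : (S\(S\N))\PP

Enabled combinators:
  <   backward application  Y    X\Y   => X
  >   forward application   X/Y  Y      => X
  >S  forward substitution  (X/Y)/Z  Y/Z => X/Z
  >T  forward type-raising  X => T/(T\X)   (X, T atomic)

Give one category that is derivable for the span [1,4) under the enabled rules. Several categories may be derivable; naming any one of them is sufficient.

[0,6] S   <
  [0,1] "that" : S\N
  [1,6] S\(S\N)   <
    [1,5] PP   <
      [1,4] NP   <
        [1,2] "slowly" : NP\S
        [2,4] NP\(NP\S)   <
          [2,3] "on" : S
          [3,4] "liked" : (NP\(NP\S))\S
      [4,5] "here" : PP\NP
    [5,6] "quickly" : (S\(S\N))\PP

NP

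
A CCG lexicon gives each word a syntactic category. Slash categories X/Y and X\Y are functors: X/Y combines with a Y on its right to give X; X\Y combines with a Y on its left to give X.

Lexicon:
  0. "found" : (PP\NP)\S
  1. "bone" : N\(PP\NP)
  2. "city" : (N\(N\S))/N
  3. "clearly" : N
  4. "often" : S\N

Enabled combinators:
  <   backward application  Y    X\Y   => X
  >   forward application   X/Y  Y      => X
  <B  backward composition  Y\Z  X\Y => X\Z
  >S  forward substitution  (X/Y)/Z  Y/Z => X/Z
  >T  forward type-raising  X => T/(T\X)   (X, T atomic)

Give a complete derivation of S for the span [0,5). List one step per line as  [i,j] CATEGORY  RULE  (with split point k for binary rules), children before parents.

[0,1] (PP\NP)\S  lex  "found"
[1,2] N\(PP\NP)  lex  "bone"
[0,2] N\S  <B  k=1
[2,3] (N\(N\S))/N  lex  "city"
[3,4] N  lex  "clearly"
[2,4] N\(N\S)  >  k=3
[0,4] N  <  k=2
[4,5] S\N  lex  "often"
[0,5] S  <  k=4

[0,5] S   <
  [0,4] N   <
    [0,2] N\S   <B
      [0,1] "found" : (PP\NP)\S
      [1,2] "bone" : N\(PP\NP)
    [2,4] N\(N\S)   >
      [2,3] "city" : (N\(N\S))/N
      [3,4] "clearly" : N
  [4,5] "often" : S\N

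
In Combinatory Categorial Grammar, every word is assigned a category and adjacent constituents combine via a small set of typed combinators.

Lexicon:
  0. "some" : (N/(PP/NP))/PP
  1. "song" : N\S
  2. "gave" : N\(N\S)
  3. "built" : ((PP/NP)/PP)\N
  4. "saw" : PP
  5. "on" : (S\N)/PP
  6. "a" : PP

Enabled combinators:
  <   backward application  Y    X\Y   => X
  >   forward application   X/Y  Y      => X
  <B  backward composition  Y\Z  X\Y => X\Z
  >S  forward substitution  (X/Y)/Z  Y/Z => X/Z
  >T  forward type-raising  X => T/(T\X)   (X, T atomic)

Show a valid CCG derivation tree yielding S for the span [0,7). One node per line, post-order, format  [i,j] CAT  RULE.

[0,1] (N/(PP/NP))/PP  lex  "some"
[1,2] N\S  lex  "song"
[2,3] N\(N\S)  lex  "gave"
[1,3] N  <  k=2
[3,4] ((PP/NP)/PP)\N  lex  "built"
[1,4] (PP/NP)/PP  <  k=3
[0,4] N/PP  >S  k=1
[4,5] PP  lex  "saw"
[0,5] N  >  k=4
[5,6] (S\N)/PP  lex  "on"
[6,7] PP  lex  "a"
[5,7] S\N  >  k=6
[0,7] S  <  k=5

[0,7] S   <
  [0,5] N   >
    [0,4] N/PP   >S
      [0,1] "some" : (N/(PP/NP))/PP
      [1,4] (PP/NP)/PP   <
        [1,3] N   <
          [1,2] "song" : N\S
          [2,3] "gave" : N\(N\S)
        [3,4] "built" : ((PP/NP)/PP)\N
    [4,5] "saw" : PP
  [5,7] S\N   >
    [5,6] "on" : (S\N)/PP
    [6,7] "a" : PP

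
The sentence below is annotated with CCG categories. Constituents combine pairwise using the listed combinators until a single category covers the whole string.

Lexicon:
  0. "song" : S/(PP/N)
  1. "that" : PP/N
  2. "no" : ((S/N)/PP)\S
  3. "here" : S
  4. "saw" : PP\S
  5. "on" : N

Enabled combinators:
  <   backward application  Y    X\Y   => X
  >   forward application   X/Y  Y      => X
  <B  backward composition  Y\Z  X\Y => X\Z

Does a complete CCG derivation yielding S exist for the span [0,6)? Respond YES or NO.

[0,6] S   >
  [0,5] S/N   >
    [0,3] (S/N)/PP   <
      [0,2] S   >
        [0,1] "song" : S/(PP/N)
        [1,2] "that" : PP/N
      [2,3] "no" : ((S/N)/PP)\S
    [3,5] PP   <
      [3,4] "here" : S
      [4,5] "saw" : PP\S
  [5,6] "on" : N

YES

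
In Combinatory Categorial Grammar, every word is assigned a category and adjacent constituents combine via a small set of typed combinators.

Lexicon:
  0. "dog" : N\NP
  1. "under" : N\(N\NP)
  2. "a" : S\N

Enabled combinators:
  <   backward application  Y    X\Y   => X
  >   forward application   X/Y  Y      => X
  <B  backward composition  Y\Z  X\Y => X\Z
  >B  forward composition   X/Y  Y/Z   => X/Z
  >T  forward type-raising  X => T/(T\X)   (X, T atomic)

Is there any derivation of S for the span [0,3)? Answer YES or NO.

YES

[0,3] S   <
  [0,2] N   <
    [0,1] "dog" : N\NP
    [1,2] "under" : N\(N\NP)
  [2,3] "a" : S\N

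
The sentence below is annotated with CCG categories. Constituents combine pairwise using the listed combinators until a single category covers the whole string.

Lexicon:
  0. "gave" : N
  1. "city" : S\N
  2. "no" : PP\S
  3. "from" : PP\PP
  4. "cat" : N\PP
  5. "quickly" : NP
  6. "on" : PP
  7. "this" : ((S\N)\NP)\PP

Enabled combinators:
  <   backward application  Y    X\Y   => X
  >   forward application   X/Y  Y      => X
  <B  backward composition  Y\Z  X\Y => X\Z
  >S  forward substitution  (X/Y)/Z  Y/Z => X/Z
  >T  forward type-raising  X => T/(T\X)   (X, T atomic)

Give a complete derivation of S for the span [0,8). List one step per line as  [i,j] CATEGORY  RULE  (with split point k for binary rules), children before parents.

[0,8] S   <
  [0,5] N   <
    [0,3] PP   <
      [0,1] "gave" : N
      [1,3] PP\N   <B
        [1,2] "city" : S\N
        [2,3] "no" : PP\S
    [3,5] N\PP   <B
      [3,4] "from" : PP\PP
      [4,5] "cat" : N\PP
  [5,8] S\N   <
    [5,6] "quickly" : NP
    [6,8] (S\N)\NP   <
      [6,7] "on" : PP
      [7,8] "this" : ((S\N)\NP)\PP

[0,1] N  lex  "gave"
[1,2] S\N  lex  "city"
[2,3] PP\S  lex  "no"
[1,3] PP\N  <B  k=2
[0,3] PP  <  k=1
[3,4] PP\PP  lex  "from"
[4,5] N\PP  lex  "cat"
[3,5] N\PP  <B  k=4
[0,5] N  <  k=3
[5,6] NP  lex  "quickly"
[6,7] PP  lex  "on"
[7,8] ((S\N)\NP)\PP  lex  "this"
[6,8] (S\N)\NP  <  k=7
[5,8] S\N  <  k=6
[0,8] S  <  k=5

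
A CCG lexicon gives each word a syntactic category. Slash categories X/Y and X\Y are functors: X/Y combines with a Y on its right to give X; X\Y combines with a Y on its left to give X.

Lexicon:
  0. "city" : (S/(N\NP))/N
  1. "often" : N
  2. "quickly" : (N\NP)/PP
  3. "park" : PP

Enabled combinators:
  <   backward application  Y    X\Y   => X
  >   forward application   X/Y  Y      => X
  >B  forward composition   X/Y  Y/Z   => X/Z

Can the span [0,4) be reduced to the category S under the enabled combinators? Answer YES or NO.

[0,4] S   >
  [0,2] S/(N\NP)   >
    [0,1] "city" : (S/(N\NP))/N
    [1,2] "often" : N
  [2,4] N\NP   >
    [2,3] "quickly" : (N\NP)/PP
    [3,4] "park" : PP

YES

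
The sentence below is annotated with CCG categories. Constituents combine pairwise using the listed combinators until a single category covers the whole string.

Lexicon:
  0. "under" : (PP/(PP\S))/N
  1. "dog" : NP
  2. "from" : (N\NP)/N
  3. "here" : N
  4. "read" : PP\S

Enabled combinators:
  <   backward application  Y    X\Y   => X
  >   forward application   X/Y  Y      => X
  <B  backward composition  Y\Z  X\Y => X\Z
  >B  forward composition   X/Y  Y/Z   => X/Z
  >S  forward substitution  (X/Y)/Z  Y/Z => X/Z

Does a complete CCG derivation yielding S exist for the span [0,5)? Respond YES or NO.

(PP/(PP\S))/N NP (N\NP)/N N PP\S
CKY chart[0,5] = {PP}; S ∉ chart

NO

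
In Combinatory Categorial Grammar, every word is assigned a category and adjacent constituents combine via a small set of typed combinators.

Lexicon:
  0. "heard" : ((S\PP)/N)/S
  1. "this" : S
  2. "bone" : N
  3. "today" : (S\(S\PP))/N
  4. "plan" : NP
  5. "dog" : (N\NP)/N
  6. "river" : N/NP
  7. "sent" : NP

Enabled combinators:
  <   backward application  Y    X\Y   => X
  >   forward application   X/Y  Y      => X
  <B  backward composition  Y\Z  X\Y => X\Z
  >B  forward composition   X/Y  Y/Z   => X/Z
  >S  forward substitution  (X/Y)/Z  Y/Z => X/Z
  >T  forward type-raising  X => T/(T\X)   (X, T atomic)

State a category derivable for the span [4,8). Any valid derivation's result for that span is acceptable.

[0,8] S   <
  [0,3] S\PP   >
    [0,2] (S\PP)/N   >
      [0,1] "heard" : ((S\PP)/N)/S
      [1,2] "this" : S
    [2,3] "bone" : N
  [3,8] S\(S\PP)   >
    [3,4] "today" : (S\(S\PP))/N
    [4,8] N   <
      [4,5] "plan" : NP
      [5,8] N\NP   >
        [5,6] "dog" : (N\NP)/N
        [6,8] N   >
          [6,7] "river" : N/NP
          [7,8] "sent" : NP

N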